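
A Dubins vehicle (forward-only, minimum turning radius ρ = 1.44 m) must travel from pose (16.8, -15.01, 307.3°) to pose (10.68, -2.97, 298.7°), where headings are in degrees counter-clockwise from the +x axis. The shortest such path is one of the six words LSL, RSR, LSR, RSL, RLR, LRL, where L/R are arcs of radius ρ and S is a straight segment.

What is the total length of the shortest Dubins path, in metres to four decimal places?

22.1231 m

Let ψ = atan2(Δy, Δx) = atan2(12.04, -6.12) = 116.9445° be the start→goal bearing.
Normalize: d = |goal − start| / ρ = 13.506147/1.44 = 9.379269, α = (θ_start − ψ) mod 360° = 190.3555° = 3.322330 rad, β = (θ_goal − ψ) mod 360° = 181.7555° = 3.172232 rad.
Common terms: sin α = -0.179755, cos α = -0.983711, sin β = -0.030635, cos β = -0.999531, cos(α−β) = 0.988756, d² = 87.970679. Work in radians in the unit-radius frame; every candidate has L = ρ·(t + p + q).
LSL: p² = 2 + d² − 2cos(α−β) + 2d(sin α − sin β) = 85.195880; p = √p² = 9.230161; φ = atan2(cos β − cos α, d + sin α − sin β) = -0.001714 rad; t = (φ − α) mod 2π = 2.959141 rad, q = (β − φ) mod 2π = 3.173946 rad → L = 1.44·(2.959141 + 9.230161 + 3.173946) = 1.44·15.363248 = 22.123078 m
RSR: p² = 2 + d² − 2cos(α−β) + 2d(sin β − sin α) = 90.790453; p = √p² = 9.528402; φ = atan2(cos α − cos β, d − sin α + sin β) = 0.001660 rad; t = (α − φ) mod 2π = 3.320670 rad, q = (φ − β) mod 2π = 3.112613 rad → L = 1.44·(3.320670 + 9.528402 + 3.112613) = 1.44·15.961686 = 22.984828 m
LSR: p² = d² − 2 + 2cos(α−β) + 2d(sin α + sin β) = 84.001582; p = √p² = 9.165238; φ = atan2(−cos α − cos β, d + sin α + sin β) − atan2(−2, p) = 0.427868 rad; t = (φ − α) mod 2π = 3.388723 rad, q = (φ − β) mod 2π = 3.538821 rad → L = 1.44·(3.388723 + 9.165238 + 3.538821) = 1.44·16.092781 = 23.173605 m
RSL: p² = d² − 2 + 2cos(α−β) − 2d(sin α + sin β) = 91.894802; p = √p² = 9.586178; φ = atan2(cos α + cos β, d − sin α − sin β) − atan2(2, p) = -0.409619 rad; t = (α − φ) mod 2π = 3.731949 rad, q = (β − φ) mod 2π = 3.581851 rad → L = 1.44·(3.731949 + 9.586178 + 3.581851) = 1.44·16.899978 = 24.335968 m
RLR: c = (6 − d² + 2cos(α−β) + 2d(sin α − sin β))/8 = -10.348807, |c| > 1 → infeasible
LRL: c = (6 − d² + 2cos(α−β) − 2d(sin α − sin β))/8 = -9.649485, |c| > 1 → infeasible
Shortest: LSL with L = 22.123078 m ≈ 22.1231 m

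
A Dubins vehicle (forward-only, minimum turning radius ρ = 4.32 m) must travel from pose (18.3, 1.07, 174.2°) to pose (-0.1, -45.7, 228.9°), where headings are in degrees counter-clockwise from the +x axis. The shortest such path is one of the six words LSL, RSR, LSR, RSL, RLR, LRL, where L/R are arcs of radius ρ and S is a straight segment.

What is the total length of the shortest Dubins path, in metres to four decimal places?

51.8628 m

Let ψ = atan2(Δy, Δx) = atan2(-46.77, -18.40) = -111.4754° be the start→goal bearing.
Normalize: d = |goal − start| / ρ = 50.259257/4.32 = 11.634087, α = (θ_start − ψ) mod 360° = 285.6754° = 4.985976 rad, β = (θ_goal − ψ) mod 360° = 340.3754° = 5.940671 rad.
Common terms: sin α = -0.962808, cos α = 0.270187, sin β = -0.335856, cos β = 0.941913, cos(α−β) = 0.577858, d² = 135.351986. Work in radians in the unit-radius frame; every candidate has L = ρ·(t + p + q).
LSL: p² = 2 + d² − 2cos(α−β) + 2d(sin α − sin β) = 121.608246; p = √p² = 11.027613; φ = atan2(cos β − cos α, d + sin α − sin β) = 0.060951 rad; t = (φ − α) mod 2π = 1.358160 rad, q = (β − φ) mod 2π = 5.879721 rad → L = 4.32·(1.358160 + 11.027613 + 5.879721) = 4.32·18.265493 = 78.906931 m
RSR: p² = 2 + d² − 2cos(α−β) + 2d(sin β − sin α) = 150.784295; p = √p² = 12.279426; φ = atan2(cos α − cos β, d − sin α + sin β) = -0.054731 rad; t = (α − φ) mod 2π = 5.040707 rad, q = (φ − β) mod 2π = 0.287783 rad → L = 4.32·(5.040707 + 12.279426 + 0.287783) = 4.32·17.607916 = 76.066197 m
LSR: p² = d² − 2 + 2cos(α−β) + 2d(sin α + sin β) = 104.290164; p = √p² = 10.212256; φ = atan2(−cos α − cos β, d + sin α + sin β) − atan2(−2, p) = 0.076652 rad; t = (φ − α) mod 2π = 1.373861 rad, q = (φ − β) mod 2π = 0.419166 rad → L = 4.32·(1.373861 + 10.212256 + 0.419166) = 4.32·12.005283 = 51.862823 m
RSL: p² = d² − 2 + 2cos(α−β) − 2d(sin α + sin β) = 164.725238; p = √p² = 12.834533; φ = atan2(cos α + cos β, d − sin α − sin β) − atan2(2, p) = -0.061136 rad; t = (α − φ) mod 2π = 5.047112 rad, q = (β − φ) mod 2π = 6.001807 rad → L = 4.32·(5.047112 + 12.834533 + 6.001807) = 4.32·23.883453 = 103.176516 m
RLR: c = (6 − d² + 2cos(α−β) + 2d(sin α − sin β))/8 = -17.848037, |c| > 1 → infeasible
LRL: c = (6 − d² + 2cos(α−β) − 2d(sin α − sin β))/8 = -14.201031, |c| > 1 → infeasible
Shortest: LSR with L = 51.862823 m ≈ 51.8628 m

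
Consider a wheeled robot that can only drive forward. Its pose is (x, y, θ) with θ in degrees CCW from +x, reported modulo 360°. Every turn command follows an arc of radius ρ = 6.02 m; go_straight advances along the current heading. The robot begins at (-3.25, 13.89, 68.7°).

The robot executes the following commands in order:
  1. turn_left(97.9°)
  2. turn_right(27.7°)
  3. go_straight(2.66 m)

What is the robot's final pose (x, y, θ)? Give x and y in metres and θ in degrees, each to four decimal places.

set_pose: (x, y, θ) = (-3.2500, 13.8900, 68.7000°), ρ = 6.02
turn_left(97.9°): centre at ρ to the left, rotate +97.9° → (-7.4637, 21.9329, 166.6000°)
turn_right(27.7°): centre at ρ to the right, rotate −27.7° → (-10.0259, 23.2525, 138.9000°)
go_straight(2.66): x += 2.66·cos θ, y += 2.66·sin θ → (-12.0304, 25.0012, 138.9000°)

(-12.0304, 25.0012, 138.9000°)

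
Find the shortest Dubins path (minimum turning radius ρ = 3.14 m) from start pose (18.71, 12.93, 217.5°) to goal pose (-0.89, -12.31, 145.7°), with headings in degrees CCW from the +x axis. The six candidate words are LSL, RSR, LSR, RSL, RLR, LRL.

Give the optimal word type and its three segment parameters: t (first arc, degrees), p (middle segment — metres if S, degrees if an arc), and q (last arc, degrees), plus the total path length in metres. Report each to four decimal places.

Let ψ = atan2(Δy, Δx) = atan2(-25.24, -19.60) = -127.8310° be the start→goal bearing.
Normalize: d = |goal − start| / ρ = 31.956495/3.14 = 10.177228, α = (θ_start − ψ) mod 360° = 345.3310° = 6.027162 rad, β = (θ_goal − ψ) mod 360° = 273.5310° = 4.774016 rad.
Common terms: sin α = -0.253235, cos α = 0.967405, sin β = -0.998102, cos β = 0.061588, cos(α−β) = 0.312335, d² = 103.575967. Work in radians in the unit-radius frame; every candidate has L = ρ·(t + p + q).
LSL: p² = 2 + d² − 2cos(α−β) + 2d(sin α − sin β) = 120.112645; p = √p² = 10.959591; φ = atan2(cos β − cos α, d + sin α − sin β) = -0.082745 rad; t = (φ − α) mod 2π = 0.173278 rad, q = (β − φ) mod 2π = 4.856761 rad → L = 3.14·(0.173278 + 10.959591 + 4.856761) = 3.14·15.989630 = 50.207439 m
RSR: p² = 2 + d² − 2cos(α−β) + 2d(sin β − sin α) = 89.789948; p = √p² = 9.475756; φ = atan2(cos α − cos β, d − sin α + sin β) = 0.095739 rad; t = (α − φ) mod 2π = 5.931423 rad, q = (φ − β) mod 2π = 1.604909 rad → L = 3.14·(5.931423 + 9.475756 + 1.604909) = 3.14·17.012088 = 53.417955 m
LSR: p² = d² − 2 + 2cos(α−β) + 2d(sin α + sin β) = 76.730352; p = √p² = 8.759586; φ = atan2(−cos α − cos β, d + sin α + sin β) − atan2(−2, p) = 0.109698 rad; t = (φ − α) mod 2π = 0.365721 rad, q = (φ − β) mod 2π = 1.618868 rad → L = 3.14·(0.365721 + 8.759586 + 1.618868) = 3.14·10.744176 = 33.736712 m
RSL: p² = d² − 2 + 2cos(α−β) − 2d(sin α + sin β) = 127.670920; p = √p² = 11.299156; φ = atan2(cos α + cos β, d − sin α − sin β) − atan2(2, p) = -0.085395 rad; t = (α − φ) mod 2π = 6.112557 rad, q = (β − φ) mod 2π = 4.859411 rad → L = 3.14·(6.112557 + 11.299156 + 4.859411) = 3.14·22.271124 = 69.931328 m
RLR: c = (6 − d² + 2cos(α−β) + 2d(sin α − sin β))/8 = -10.223744, |c| > 1 → infeasible
LRL: c = (6 − d² + 2cos(α−β) − 2d(sin α − sin β))/8 = -14.014081, |c| > 1 → infeasible
Shortest: LSR with L = 33.736712 m ≈ 33.7367 m
Convert LSR to answer units (arcs ×180/π): t = 0.365721·180/π = 20.9543°, p = ρ·p = 3.14·8.759586 = 27.5051 m, q = 1.618868·180/π = 92.7543°, L = 33.7367 m.

LSR: t = 20.9543°, p = 27.5051 m, q = 92.7543°, L = 33.7367 m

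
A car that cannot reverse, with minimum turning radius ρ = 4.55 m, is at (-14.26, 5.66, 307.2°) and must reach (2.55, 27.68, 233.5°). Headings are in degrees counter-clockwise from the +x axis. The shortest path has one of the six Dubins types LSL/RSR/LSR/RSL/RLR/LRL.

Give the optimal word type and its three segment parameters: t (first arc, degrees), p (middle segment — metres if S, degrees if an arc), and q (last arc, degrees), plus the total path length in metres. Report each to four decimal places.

LSL: t = 97.3186°, p = 23.6224 m, q = 188.9814°, L = 46.3582 m

Let ψ = atan2(Δy, Δx) = atan2(22.02, 16.81) = 52.6420° be the start→goal bearing.
Normalize: d = |goal − start| / ρ = 27.703005/4.55 = 6.088573, α = (θ_start − ψ) mod 360° = 254.5580° = 4.442875 rad, β = (θ_goal − ψ) mod 360° = 180.8580° = 3.156568 rad.
Common terms: sin α = -0.963900, cos α = -0.266263, sin β = -0.014974, cos β = -0.999888, cos(α−β) = 0.280667, d² = 37.070716. Work in radians in the unit-radius frame; every candidate has L = ρ·(t + p + q).
LSL: p² = 2 + d² − 2cos(α−β) + 2d(sin α − sin β) = 26.954172; p = √p² = 5.191741; φ = atan2(cos β − cos α, d + sin α − sin β) = -0.141781 rad; t = (φ − α) mod 2π = 1.698529 rad, q = (β − φ) mod 2π = 3.298348 rad → L = 4.55·(1.698529 + 5.191741 + 3.298348) = 4.55·10.188618 = 46.358214 m
RSR: p² = 2 + d² − 2cos(α−β) + 2d(sin β − sin α) = 50.064593; p = √p² = 7.075634; φ = atan2(cos α − cos β, d − sin α + sin β) = 0.103870 rad; t = (α − φ) mod 2π = 4.339005 rad, q = (φ − β) mod 2π = 3.230488 rad → L = 4.55·(4.339005 + 7.075634 + 3.230488) = 4.55·14.645127 = 66.635327 m
LSR: p² = d² − 2 + 2cos(α−β) + 2d(sin α + sin β) = 23.712148; p = √p² = 4.869512; φ = atan2(−cos α − cos β, d + sin α + sin β) − atan2(−2, p) = 0.632613 rad; t = (φ − α) mod 2π = 2.472923 rad, q = (φ − β) mod 2π = 3.759231 rad → L = 4.55·(2.472923 + 4.869512 + 3.759231) = 4.55·11.101667 = 50.512583 m
RSL: p² = d² − 2 + 2cos(α−β) − 2d(sin α + sin β) = 47.551951; p = √p² = 6.895792; φ = atan2(cos α + cos β, d − sin α − sin β) − atan2(2, p) = -0.459559 rad; t = (α − φ) mod 2π = 4.902434 rad, q = (β − φ) mod 2π = 3.616126 rad → L = 4.55·(4.902434 + 6.895792 + 3.616126) = 4.55·15.414353 = 70.135305 m
RLR: c = (6 − d² + 2cos(α−β) + 2d(sin α − sin β))/8 = -5.258074, |c| > 1 → infeasible
LRL: c = (6 − d² + 2cos(α−β) − 2d(sin α − sin β))/8 = -2.369271, |c| > 1 → infeasible
Shortest: LSL with L = 46.358214 m ≈ 46.3582 m
Convert LSL to answer units (arcs ×180/π): t = 1.698529·180/π = 97.3186°, p = ρ·p = 4.55·5.191741 = 23.6224 m, q = 3.298348·180/π = 188.9814°, L = 46.3582 m.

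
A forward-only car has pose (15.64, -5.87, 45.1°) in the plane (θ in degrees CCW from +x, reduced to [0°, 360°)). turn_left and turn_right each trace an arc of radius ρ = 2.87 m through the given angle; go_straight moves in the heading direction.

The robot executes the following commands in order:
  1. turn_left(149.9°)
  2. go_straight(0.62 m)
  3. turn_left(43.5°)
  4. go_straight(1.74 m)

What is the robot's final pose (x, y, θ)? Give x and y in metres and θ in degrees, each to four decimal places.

set_pose: (x, y, θ) = (15.6400, -5.8700, 45.1000°), ρ = 2.87
turn_left(149.9°): centre at ρ to the left, rotate +149.9° → (12.8643, -1.0719, 195.0000°)
go_straight(0.62): x += 0.62·cos θ, y += 0.62·sin θ → (12.2654, -1.2324, 195.0000°)
turn_left(43.5°): centre at ρ to the left, rotate +43.5° → (10.5611, -2.5050, 238.5000°)
go_straight(1.74): x += 1.74·cos θ, y += 1.74·sin θ → (9.6520, -3.9886, 238.5000°)

(9.6520, -3.9886, 238.5000°)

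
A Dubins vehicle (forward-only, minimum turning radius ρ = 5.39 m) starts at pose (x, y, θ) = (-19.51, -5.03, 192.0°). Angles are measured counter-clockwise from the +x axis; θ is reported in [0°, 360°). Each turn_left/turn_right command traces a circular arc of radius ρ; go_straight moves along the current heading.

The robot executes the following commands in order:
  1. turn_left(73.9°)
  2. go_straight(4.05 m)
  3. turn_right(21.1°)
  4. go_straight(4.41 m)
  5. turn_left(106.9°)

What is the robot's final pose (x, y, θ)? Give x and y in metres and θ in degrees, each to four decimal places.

set_pose: (x, y, θ) = (-19.5100, -5.0300, 192.0000°), ρ = 5.39
turn_left(73.9°): centre at ρ to the left, rotate +73.9° → (-23.7656, -9.9168, 265.9000°)
go_straight(4.05): x += 4.05·cos θ, y += 4.05·sin θ → (-24.0551, -13.9565, 265.9000°)
turn_right(21.1°): centre at ρ to the right, rotate −21.1° → (-24.5543, -15.8661, 244.8000°)
go_straight(4.41): x += 4.41·cos θ, y += 4.41·sin θ → (-26.4320, -19.8563, 244.8000°)
turn_left(106.9°): centre at ρ to the left, rotate +106.9° → (-22.3331, -27.4848, 351.7000°)

(-22.3331, -27.4848, 351.7000°)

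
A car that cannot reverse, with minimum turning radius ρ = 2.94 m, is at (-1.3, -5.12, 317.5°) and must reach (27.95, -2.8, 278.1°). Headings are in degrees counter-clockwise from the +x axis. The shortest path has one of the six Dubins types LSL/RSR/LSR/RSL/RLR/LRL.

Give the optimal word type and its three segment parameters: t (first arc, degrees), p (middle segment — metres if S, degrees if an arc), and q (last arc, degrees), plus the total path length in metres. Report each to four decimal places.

LSR: t = 55.8552°, p = 23.6340 m, q = 95.2552°, L = 31.3879 m

Let ψ = atan2(Δy, Δx) = atan2(2.32, 29.25) = 4.5350° be the start→goal bearing.
Normalize: d = |goal − start| / ρ = 29.341863/2.94 = 9.980225, α = (θ_start − ψ) mod 360° = 312.9650° = 5.462270 rad, β = (θ_goal − ψ) mod 360° = 273.5650° = 4.774610 rad.
Common terms: sin α = -0.731770, cos α = 0.681552, sin β = -0.998065, cos β = 0.062181, cos(α−β) = 0.772734, d² = 99.604898. Work in radians in the unit-radius frame; every candidate has L = ρ·(t + p + q).
LSL: p² = 2 + d² − 2cos(α−β) + 2d(sin α − sin β) = 105.374796; p = √p² = 10.265223; φ = atan2(cos β − cos α, d + sin α − sin β) = -0.060373 rad; t = (φ − α) mod 2π = 0.760542 rad, q = (β − φ) mod 2π = 4.834984 rad → L = 2.94·(0.760542 + 10.265223 + 4.834984) = 2.94·15.860748 = 46.630600 m
RSR: p² = 2 + d² − 2cos(α−β) + 2d(sin β − sin α) = 94.744067; p = √p² = 9.733656; φ = atan2(cos α − cos β, d − sin α + sin β) = 0.063675 rad; t = (α − φ) mod 2π = 5.398595 rad, q = (φ − β) mod 2π = 1.572250 rad → L = 2.94·(5.398595 + 9.733656 + 1.572250) = 2.94·16.704501 = 49.111234 m
LSR: p² = d² − 2 + 2cos(α−β) + 2d(sin α + sin β) = 64.622080; p = √p² = 8.038786; φ = atan2(−cos α − cos β, d + sin α + sin β) − atan2(−2, p) = 0.153941 rad; t = (φ − α) mod 2π = 0.974856 rad, q = (φ − β) mod 2π = 1.662516 rad → L = 2.94·(0.974856 + 8.038786 + 1.662516) = 2.94·10.676159 = 31.387906 m
RSL: p² = d² − 2 + 2cos(α−β) − 2d(sin α + sin β) = 133.678651; p = √p² = 11.561948; φ = atan2(cos α + cos β, d − sin α − sin β) − atan2(2, p) = -0.107859 rad; t = (α − φ) mod 2π = 5.570129 rad, q = (β − φ) mod 2π = 4.882469 rad → L = 2.94·(5.570129 + 11.561948 + 4.882469) = 2.94·22.014547 = 64.722767 m
RLR: c = (6 − d² + 2cos(α−β) + 2d(sin α − sin β))/8 = -10.843008, |c| > 1 → infeasible
LRL: c = (6 − d² + 2cos(α−β) − 2d(sin α − sin β))/8 = -12.171849, |c| > 1 → infeasible
Shortest: LSR with L = 31.387906 m ≈ 31.3879 m
Convert LSR to answer units (arcs ×180/π): t = 0.974856·180/π = 55.8552°, p = ρ·p = 2.94·8.038786 = 23.6340 m, q = 1.662516·180/π = 95.2552°, L = 31.3879 m.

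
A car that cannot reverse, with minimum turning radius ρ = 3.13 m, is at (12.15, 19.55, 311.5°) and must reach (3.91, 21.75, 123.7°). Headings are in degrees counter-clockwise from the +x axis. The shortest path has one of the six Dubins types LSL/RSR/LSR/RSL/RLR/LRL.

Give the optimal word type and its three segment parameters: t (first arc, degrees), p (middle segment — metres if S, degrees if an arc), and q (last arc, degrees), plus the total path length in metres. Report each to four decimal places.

Let ψ = atan2(Δy, Δx) = atan2(2.20, -8.24) = 165.0513° be the start→goal bearing.
Normalize: d = |goal − start| / ρ = 8.528634/3.13 = 2.724803, α = (θ_start − ψ) mod 360° = 146.4487° = 2.556012 rad, β = (θ_goal − ψ) mod 360° = 318.6487° = 5.561469 rad.
Common terms: sin α = 0.552683, cos α = -0.833392, sin β = -0.660674, cos β = 0.750673, cos(α−β) = -0.990748, d² = 7.424553. Work in radians in the unit-radius frame; every candidate has L = ρ·(t + p + q).
LSL: p² = 2 + d² − 2cos(α−β) + 2d(sin α − sin β) = 18.018365; p = √p² = 4.244804; φ = atan2(cos β − cos α, d + sin α − sin β) = 0.382431 rad; t = (φ − α) mod 2π = 4.109604 rad, q = (β − φ) mod 2π = 5.179038 rad → L = 3.13·(4.109604 + 4.244804 + 5.179038) = 3.13·13.533447 = 42.359688 m
RSR: p² = 2 + d² − 2cos(α−β) + 2d(sin β − sin α) = 4.793732; p = √p² = 2.189459; φ = atan2(cos α − cos β, d − sin α + sin β) = -0.808853 rad; t = (α − φ) mod 2π = 3.364866 rad, q = (φ − β) mod 2π = 6.196048 rad → L = 3.13·(3.364866 + 2.189459 + 6.196048) = 3.13·11.750373 = 36.778667 m
LSR: p² = d² − 2 + 2cos(α−β) + 2d(sin α + sin β) = 2.854550; p = √p² = 1.689541; φ = atan2(−cos α − cos β, d + sin α + sin β) − atan2(−2, p) = 0.900946 rad; t = (φ − α) mod 2π = 4.628119 rad, q = (φ − β) mod 2π = 1.622662 rad → L = 3.13·(4.628119 + 1.689541 + 1.622662) = 3.13·7.940322 = 24.853207 m
RSL: p² = d² − 2 + 2cos(α−β) − 2d(sin α + sin β) = 4.031564; p = √p² = 2.007875; φ = atan2(cos α + cos β, d − sin α − sin β) − atan2(2, p) = -0.812625 rad; t = (α − φ) mod 2π = 3.368638 rad, q = (β − φ) mod 2π = 0.090909 rad → L = 3.13·(3.368638 + 2.007875 + 0.090909) = 3.13·5.467422 = 17.113032 m
RLR: c = (6 − d² + 2cos(α−β) + 2d(sin α − sin β))/8 = 0.400784; p = 2π − arccos c = 5.124761 rad; φ = atan2(cos α − cos β, d − sin α + sin β) = -0.808853 rad; t = (α − φ + p/2) mod 2π = 5.927246 rad, q = (α − β − t + p) mod 2π = 2.475243 rad → L = 3.13·(5.927246 + 5.124761 + 2.475243) = 3.13·13.527250 = 42.340293 m
LRL: c = (6 − d² + 2cos(α−β) − 2d(sin α − sin β))/8 = -1.252296, |c| > 1 → infeasible
Shortest: RSL with L = 17.113032 m ≈ 17.1130 m
Convert RSL to answer units (arcs ×180/π): t = 3.368638·180/π = 193.0087°, p = ρ·p = 3.13·2.007875 = 6.2847 m, q = 0.090909·180/π = 5.2087°, L = 17.1130 m.

RSL: t = 193.0087°, p = 6.2847 m, q = 5.2087°, L = 17.1130 m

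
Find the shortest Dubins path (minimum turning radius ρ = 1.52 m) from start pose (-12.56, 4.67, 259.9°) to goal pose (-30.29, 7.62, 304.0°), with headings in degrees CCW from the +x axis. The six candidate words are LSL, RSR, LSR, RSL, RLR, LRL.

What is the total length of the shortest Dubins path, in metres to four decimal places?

Let ψ = atan2(Δy, Δx) = atan2(2.95, -17.73) = 170.5534° be the start→goal bearing.
Normalize: d = |goal − start| / ρ = 17.973742/1.52 = 11.824830, α = (θ_start − ψ) mod 360° = 89.3466° = 1.559392 rad, β = (θ_goal − ψ) mod 360° = 133.4466° = 2.329083 rad.
Common terms: sin α = 0.999935, cos α = 0.011404, sin β = 0.726016, cos β = -0.687678, cos(α−β) = 0.718126, d² = 139.826610. Work in radians in the unit-radius frame; every candidate has L = ρ·(t + p + q).
LSL: p² = 2 + d² − 2cos(α−β) + 2d(sin α − sin β) = 146.868458; p = √p² = 12.118930; φ = atan2(cos β − cos α, d + sin α − sin β) = -0.057717 rad; t = (φ − α) mod 2π = 4.666076 rad, q = (β − φ) mod 2π = 2.386800 rad → L = 1.52·(4.666076 + 12.118930 + 2.386800) = 1.52·19.171805 = 29.141144 m
RSR: p² = 2 + d² − 2cos(α−β) + 2d(sin β − sin α) = 133.912257; p = √p² = 11.572046; φ = atan2(cos α − cos β, d − sin α + sin β) = 0.060448 rad; t = (α − φ) mod 2π = 1.498944 rad, q = (φ − β) mod 2π = 4.014551 rad → L = 1.52·(1.498944 + 11.572046 + 4.014551) = 1.52·17.085541 = 25.970023 m
LSR: p² = d² − 2 + 2cos(α−β) + 2d(sin α + sin β) = 180.081008; p = √p² = 13.419427; φ = atan2(−cos α − cos β, d + sin α + sin β) − atan2(−2, p) = 0.197814 rad; t = (φ − α) mod 2π = 4.921607 rad, q = (φ − β) mod 2π = 4.151917 rad → L = 1.52·(4.921607 + 13.419427 + 4.151917) = 1.52·22.492950 = 34.189284 m
RSL: p² = d² − 2 + 2cos(α−β) − 2d(sin α + sin β) = 98.444718; p = √p² = 9.921931; φ = atan2(cos α + cos β, d − sin α − sin β) − atan2(2, p) = -0.265774 rad; t = (α − φ) mod 2π = 1.825166 rad, q = (β − φ) mod 2π = 2.594856 rad → L = 1.52·(1.825166 + 9.921931 + 2.594856) = 1.52·14.341953 = 21.799769 m
RLR: c = (6 − d² + 2cos(α−β) + 2d(sin α − sin β))/8 = -15.739032, |c| > 1 → infeasible
LRL: c = (6 − d² + 2cos(α−β) − 2d(sin α − sin β))/8 = -17.358557, |c| > 1 → infeasible
Shortest: RSL with L = 21.799769 m ≈ 21.7998 m

21.7998 m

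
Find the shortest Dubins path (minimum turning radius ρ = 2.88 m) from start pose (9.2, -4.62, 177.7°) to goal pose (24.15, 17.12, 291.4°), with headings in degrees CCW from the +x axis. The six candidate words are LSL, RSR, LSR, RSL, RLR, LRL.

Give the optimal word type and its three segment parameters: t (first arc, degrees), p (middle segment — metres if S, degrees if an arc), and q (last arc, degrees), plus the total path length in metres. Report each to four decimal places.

Let ψ = atan2(Δy, Δx) = atan2(21.74, 14.95) = 55.4848° be the start→goal bearing.
Normalize: d = |goal − start| / ρ = 26.384278/2.88 = 9.161207, α = (θ_start − ψ) mod 360° = 122.2152° = 2.133058 rad, β = (θ_goal − ψ) mod 360° = 235.9152° = 4.117498 rad.
Common terms: sin α = 0.846051, cos α = -0.533101, sin β = -0.828209, cos β = -0.560419, cos(α−β) = -0.401948, d² = 83.927722. Work in radians in the unit-radius frame; every candidate has L = ρ·(t + p + q).
LSL: p² = 2 + d² − 2cos(α−β) + 2d(sin α − sin β) = 117.408119; p = √p² = 10.835503; φ = atan2(cos β − cos α, d + sin α − sin β) = -0.002521 rad; t = (φ − α) mod 2π = 4.147606 rad, q = (β − φ) mod 2π = 4.120019 rad → L = 2.88·(4.147606 + 10.835503 + 4.120019) = 2.88·19.103127 = 55.017007 m
RSR: p² = 2 + d² − 2cos(α−β) + 2d(sin β − sin α) = 56.055116; p = √p² = 7.486996; φ = atan2(cos α − cos β, d − sin α + sin β) = 0.003649 rad; t = (α − φ) mod 2π = 2.129410 rad, q = (φ − β) mod 2π = 2.169336 rad → L = 2.88·(2.129410 + 7.486996 + 2.169336) = 2.88·11.785742 = 33.942938 m
LSR: p² = d² − 2 + 2cos(α−β) + 2d(sin α + sin β) = 81.450737; p = √p² = 9.025006; φ = atan2(−cos α − cos β, d + sin α + sin β) − atan2(−2, p) = 0.336655 rad; t = (φ − α) mod 2π = 4.486783 rad, q = (φ − β) mod 2π = 2.502343 rad → L = 2.88·(4.486783 + 9.025006 + 2.502343) = 2.88·16.014132 = 46.120700 m
RSL: p² = d² − 2 + 2cos(α−β) − 2d(sin α + sin β) = 80.796917; p = √p² = 8.988711; φ = atan2(cos α + cos β, d − sin α − sin β) − atan2(2, p) = -0.337967 rad; t = (α − φ) mod 2π = 2.471025 rad, q = (β − φ) mod 2π = 4.455464 rad → L = 2.88·(2.471025 + 8.988711 + 4.455464) = 2.88·15.915200 = 45.835775 m
RLR: c = (6 − d² + 2cos(α−β) + 2d(sin α − sin β))/8 = -6.006890, |c| > 1 → infeasible
LRL: c = (6 − d² + 2cos(α−β) − 2d(sin α − sin β))/8 = -13.676015, |c| > 1 → infeasible
Shortest: RSR with L = 33.942938 m ≈ 33.9429 m
Convert RSR to answer units (arcs ×180/π): t = 2.129410·180/π = 122.0062°, p = ρ·p = 2.88·7.486996 = 21.5625 m, q = 2.169336·180/π = 124.2938°, L = 33.9429 m.

RSR: t = 122.0062°, p = 21.5625 m, q = 124.2938°, L = 33.9429 m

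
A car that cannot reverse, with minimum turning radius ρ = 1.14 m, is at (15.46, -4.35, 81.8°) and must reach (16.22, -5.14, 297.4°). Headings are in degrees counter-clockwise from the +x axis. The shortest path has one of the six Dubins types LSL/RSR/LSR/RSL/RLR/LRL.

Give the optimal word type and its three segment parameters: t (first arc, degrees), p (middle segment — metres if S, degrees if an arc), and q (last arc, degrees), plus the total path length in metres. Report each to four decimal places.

RLR: t = 18.7317°, p = 313.5554°, q = 79.2237°, L = 8.1877 m

Let ψ = atan2(Δy, Δx) = atan2(-0.79, 0.76) = -46.1088° be the start→goal bearing.
Normalize: d = |goal − start| / ρ = 1.096221/1.14 = 0.961597, α = (θ_start − ψ) mod 360° = 127.9088° = 2.232430 rad, β = (θ_goal − ψ) mod 360° = 343.5088° = 5.995360 rad.
Common terms: sin α = 0.788990, cos α = -0.614407, sin β = -0.283868, cos β = 0.958863, cos(α−β) = -0.813101, d² = 0.924669. Work in radians in the unit-radius frame; every candidate has L = ρ·(t + p + q).
LSL: p² = 2 + d² − 2cos(α−β) + 2d(sin α − sin β) = 6.614184; p = √p² = 2.571806; φ = atan2(cos β − cos α, d + sin α − sin β) = 0.658255 rad; t = (φ − α) mod 2π = 4.709011 rad, q = (β − φ) mod 2π = 5.337105 rad → L = 1.14·(4.709011 + 2.571806 + 5.337105) = 1.14·12.617921 = 14.384430 m
RSR: p² = 2 + d² − 2cos(α−β) + 2d(sin β − sin α) = 2.487557; p = √p² = 1.577199; φ = atan2(cos α − cos β, d − sin α + sin β) = -1.641398 rad; t = (α − φ) mod 2π = 3.873828 rad, q = (φ − β) mod 2π = 4.929613 rad → L = 1.14·(3.873828 + 1.577199 + 4.929613) = 1.14·10.380640 = 11.833930 m
LSR: p² = d² − 2 + 2cos(α−β) + 2d(sin α + sin β) = -1.730085 < 0 → infeasible
RSL: p² = d² − 2 + 2cos(α−β) − 2d(sin α + sin β) = -3.672980 < 0 → infeasible
RLR: c = (6 − d² + 2cos(α−β) + 2d(sin α − sin β))/8 = 0.689055; p = 2π − arccos c = 5.472574 rad; φ = atan2(cos α − cos β, d − sin α + sin β) = -1.641398 rad; t = (α − φ + p/2) mod 2π = 0.326929 rad, q = (α − β − t + p) mod 2π = 1.382714 rad → L = 1.14·(0.326929 + 5.472574 + 1.382714) = 1.14·7.182218 = 8.187728 m
LRL: c = (6 − d² + 2cos(α−β) − 2d(sin α − sin β))/8 = 0.173227; p = 2π − arccos c = 4.886494 rad; φ = atan2(cos β − cos α, d + sin α − sin β) = 0.658255 rad; t = (φ − α + p/2) mod 2π = 0.869072 rad, q = (β − α − t + p) mod 2π = 1.497166 rad → L = 1.14·(0.869072 + 4.886494 + 1.497166) = 1.14·7.252733 = 8.268116 m
Shortest: RLR with L = 8.187728 m ≈ 8.1877 m
Convert RLR to answer units (arcs ×180/π): t = 0.326929·180/π = 18.7317°, p = 5.472574·180/π = 313.5554°, q = 1.382714·180/π = 79.2237°, L = 8.1877 m.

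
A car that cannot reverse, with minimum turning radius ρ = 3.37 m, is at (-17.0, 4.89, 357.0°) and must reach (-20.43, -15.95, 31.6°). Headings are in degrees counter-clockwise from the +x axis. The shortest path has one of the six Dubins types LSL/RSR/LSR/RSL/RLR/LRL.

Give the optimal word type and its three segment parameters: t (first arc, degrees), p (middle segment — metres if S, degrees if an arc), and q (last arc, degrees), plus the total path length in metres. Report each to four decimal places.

RSL: t = 131.8452°, p = 13.8943 m, q = 166.4452°, L = 31.4391 m

Let ψ = atan2(Δy, Δx) = atan2(-20.84, -3.43) = -99.3464° be the start→goal bearing.
Normalize: d = |goal − start| / ρ = 21.120381/3.37 = 6.267175, α = (θ_start − ψ) mod 360° = 96.3464° = 1.681561 rad, β = (θ_goal − ψ) mod 360° = 130.9464° = 2.285445 rad.
Common terms: sin α = 0.993872, cos α = -0.110539, sin β = 0.755323, cos β = -0.655352, cos(α−β) = 0.823136, d² = 39.277488. Work in radians in the unit-radius frame; every candidate has L = ρ·(t + p + q).
LSL: p² = 2 + d² − 2cos(α−β) + 2d(sin α − sin β) = 42.621265; p = √p² = 6.528496; φ = atan2(cos β − cos α, d + sin α − sin β) = -0.083549 rad; t = (φ − α) mod 2π = 4.518075 rad, q = (β − φ) mod 2π = 2.368994 rad → L = 3.37·(4.518075 + 6.528496 + 2.368994) = 3.37·13.415566 = 45.210456 m
RSR: p² = 2 + d² − 2cos(α−β) + 2d(sin β − sin α) = 36.641165; p = √p² = 6.053195; φ = atan2(cos α − cos β, d − sin α + sin β) = 0.090126 rad; t = (α − φ) mod 2π = 1.591435 rad, q = (φ − β) mod 2π = 4.087866 rad → L = 3.37·(1.591435 + 6.053195 + 4.087866) = 3.37·11.732496 = 39.538512 m
LSR: p² = d² − 2 + 2cos(α−β) + 2d(sin α + sin β) = 60.848787; p = √p² = 7.800563; φ = atan2(−cos α − cos β, d + sin α + sin β) − atan2(−2, p) = 0.346237 rad; t = (φ − α) mod 2π = 4.947861 rad, q = (φ − β) mod 2π = 4.343977 rad → L = 3.37·(4.947861 + 7.800563 + 4.343977) = 3.37·17.092401 = 57.601393 m
RSL: p² = d² − 2 + 2cos(α−β) − 2d(sin α + sin β) = 16.998734; p = √p² = 4.122952; φ = atan2(cos α + cos β, d − sin α − sin β) − atan2(2, p) = -0.619572 rad; t = (α − φ) mod 2π = 2.301134 rad, q = (β − φ) mod 2π = 2.905018 rad → L = 3.37·(2.301134 + 4.122952 + 2.905018) = 3.37·9.329103 = 31.439078 m
RLR: c = (6 − d² + 2cos(α−β) + 2d(sin α − sin β))/8 = -3.580146, |c| > 1 → infeasible
LRL: c = (6 − d² + 2cos(α−β) − 2d(sin α − sin β))/8 = -4.327658, |c| > 1 → infeasible
Shortest: RSL with L = 31.439078 m ≈ 31.4391 m
Convert RSL to answer units (arcs ×180/π): t = 2.301134·180/π = 131.8452°, p = ρ·p = 3.37·4.122952 = 13.8943 m, q = 2.905018·180/π = 166.4452°, L = 31.4391 m.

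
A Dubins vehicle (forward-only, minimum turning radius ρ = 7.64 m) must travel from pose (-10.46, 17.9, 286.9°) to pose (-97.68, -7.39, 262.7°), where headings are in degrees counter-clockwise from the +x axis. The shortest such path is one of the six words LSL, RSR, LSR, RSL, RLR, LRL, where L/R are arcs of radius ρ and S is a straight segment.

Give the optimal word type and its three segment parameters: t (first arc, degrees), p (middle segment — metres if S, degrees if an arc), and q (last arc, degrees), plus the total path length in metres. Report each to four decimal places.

RSL: t = 100.0798°, p = 74.6749 m, q = 75.8798°, L = 98.1379 m

Let ψ = atan2(Δy, Δx) = atan2(-25.29, -87.22) = -163.8301° be the start→goal bearing.
Normalize: d = |goal − start| / ρ = 90.812513/7.64 = 11.886455, α = (θ_start − ψ) mod 360° = 90.7301° = 1.583540 rad, β = (θ_goal − ψ) mod 360° = 66.5301° = 1.161170 rad.
Common terms: sin α = 0.999919, cos α = -0.012743, sin β = 0.917270, cos β = 0.398267, cos(α−β) = 0.912120, d² = 141.287802. Work in radians in the unit-radius frame; every candidate has L = ρ·(t + p + q).
LSL: p² = 2 + d² − 2cos(α−β) + 2d(sin α − sin β) = 143.428371; p = √p² = 11.976158; φ = atan2(cos β − cos α, d + sin α − sin β) = 0.034326 rad; t = (φ − α) mod 2π = 4.733971 rad, q = (β − φ) mod 2π = 1.126844 rad → L = 7.64·(4.733971 + 11.976158 + 1.126844) = 7.64·17.836974 = 136.274482 m
RSR: p² = 2 + d² − 2cos(α−β) + 2d(sin β − sin α) = 139.498753; p = √p² = 11.810959; φ = atan2(cos α − cos β, d − sin α + sin β) = -0.034806 rad; t = (α − φ) mod 2π = 1.618346 rad, q = (φ − β) mod 2π = 5.087209 rad → L = 7.64·(1.618346 + 11.810959 + 5.087209) = 7.64·18.516514 = 141.466167 m
LSR: p² = d² − 2 + 2cos(α−β) + 2d(sin α + sin β) = 186.689191; p = √p² = 13.663425; φ = atan2(−cos α − cos β, d + sin α + sin β) − atan2(−2, p) = 0.117422 rad; t = (φ − α) mod 2π = 4.817068 rad, q = (φ − β) mod 2π = 5.239437 rad → L = 7.64·(4.817068 + 13.663425 + 5.239437) = 7.64·23.719930 = 181.220268 m
RSL: p² = d² − 2 + 2cos(α−β) − 2d(sin α + sin β) = 95.534894; p = √p² = 9.774195; φ = atan2(cos α + cos β, d − sin α − sin β) − atan2(2, p) = -0.163182 rad; t = (α − φ) mod 2π = 1.746722 rad, q = (β − φ) mod 2π = 1.324352 rad → L = 7.64·(1.746722 + 9.774195 + 1.324352) = 7.64·12.845270 = 98.137861 m
RLR: c = (6 − d² + 2cos(α−β) + 2d(sin α − sin β))/8 = -16.437344, |c| > 1 → infeasible
LRL: c = (6 − d² + 2cos(α−β) − 2d(sin α − sin β))/8 = -16.928546, |c| > 1 → infeasible
Shortest: RSL with L = 98.137861 m ≈ 98.1379 m
Convert RSL to answer units (arcs ×180/π): t = 1.746722·180/π = 100.0798°, p = ρ·p = 7.64·9.774195 = 74.6749 m, q = 1.324352·180/π = 75.8798°, L = 98.1379 m.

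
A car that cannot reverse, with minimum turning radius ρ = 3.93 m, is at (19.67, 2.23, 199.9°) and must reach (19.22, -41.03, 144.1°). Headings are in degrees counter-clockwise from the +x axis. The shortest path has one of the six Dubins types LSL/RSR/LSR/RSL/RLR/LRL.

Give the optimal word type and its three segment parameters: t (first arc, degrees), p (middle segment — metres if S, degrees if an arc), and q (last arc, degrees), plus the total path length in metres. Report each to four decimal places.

Let ψ = atan2(Δy, Δx) = atan2(-43.26, -0.45) = -90.5960° be the start→goal bearing.
Normalize: d = |goal − start| / ρ = 43.262340/3.93 = 11.008229, α = (θ_start − ψ) mod 360° = 290.4960° = 5.070111 rad, β = (θ_goal − ψ) mod 360° = 234.6960° = 4.096218 rad.
Common terms: sin α = -0.936697, cos α = 0.350142, sin β = -0.816097, cos β = -0.577915, cos(α−β) = 0.562083, d² = 121.181108. Work in radians in the unit-radius frame; every candidate has L = ρ·(t + p + q).
LSL: p² = 2 + d² − 2cos(α−β) + 2d(sin α − sin β) = 119.401764; p = √p² = 10.927111; φ = atan2(cos β − cos α, d + sin α − sin β) = -0.085034 rad; t = (φ − α) mod 2π = 1.128040 rad, q = (β − φ) mod 2π = 4.181252 rad → L = 3.93·(1.128040 + 10.927111 + 4.181252) = 3.93·16.236403 = 63.809064 m
RSR: p² = 2 + d² − 2cos(α−β) + 2d(sin β − sin α) = 124.712120; p = √p² = 11.167458; φ = atan2(cos α − cos β, d − sin α + sin β) = 0.083200 rad; t = (α − φ) mod 2π = 4.986912 rad, q = (φ − β) mod 2π = 2.270167 rad → L = 3.93·(4.986912 + 11.167458 + 2.270167) = 3.93·18.424537 = 72.408431 m
LSR: p² = d² − 2 + 2cos(α−β) + 2d(sin α + sin β) = 81.714963; p = √p² = 9.039633; φ = atan2(−cos α − cos β, d + sin α + sin β) − atan2(−2, p) = 0.242345 rad; t = (φ − α) mod 2π = 1.455419 rad, q = (φ − β) mod 2π = 2.429313 rad → L = 3.93·(1.455419 + 9.039633 + 2.429313) = 3.93·12.924365 = 50.792753 m
RSL: p² = d² − 2 + 2cos(α−β) − 2d(sin α + sin β) = 158.895587; p = √p² = 12.605379; φ = atan2(cos α + cos β, d − sin α − sin β) − atan2(2, p) = -0.175198 rad; t = (α − φ) mod 2π = 5.245309 rad, q = (β − φ) mod 2π = 4.271416 rad → L = 3.93·(5.245309 + 12.605379 + 4.271416) = 3.93·22.122104 = 86.939870 m
RLR: c = (6 − d² + 2cos(α−β) + 2d(sin α − sin β))/8 = -14.589015, |c| > 1 → infeasible
LRL: c = (6 − d² + 2cos(α−β) − 2d(sin α − sin β))/8 = -13.925220, |c| > 1 → infeasible
Shortest: LSR with L = 50.792753 m ≈ 50.7928 m
Convert LSR to answer units (arcs ×180/π): t = 1.455419·180/π = 83.3894°, p = ρ·p = 3.93·9.039633 = 35.5258 m, q = 2.429313·180/π = 139.1894°, L = 50.7928 m.

LSR: t = 83.3894°, p = 35.5258 m, q = 139.1894°, L = 50.7928 m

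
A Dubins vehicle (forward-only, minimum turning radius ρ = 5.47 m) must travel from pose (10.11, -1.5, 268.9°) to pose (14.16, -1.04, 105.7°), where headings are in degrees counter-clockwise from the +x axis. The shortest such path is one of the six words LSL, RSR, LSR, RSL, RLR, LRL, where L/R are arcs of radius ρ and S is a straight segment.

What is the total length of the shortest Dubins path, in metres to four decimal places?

33.5613 m

Let ψ = atan2(Δy, Δx) = atan2(0.46, 4.05) = 6.4799° be the start→goal bearing.
Normalize: d = |goal − start| / ρ = 4.076040/5.47 = 0.745163, α = (θ_start − ψ) mod 360° = 262.4201° = 4.580095 rad, β = (θ_goal − ψ) mod 360° = 99.2201° = 1.731717 rad.
Common terms: sin α = -0.991262, cos α = -0.131909, sin β = 0.987080, cos β = -0.160227, cos(α−β) = -0.957319, d² = 0.555267. Work in radians in the unit-radius frame; every candidate has L = ρ·(t + p + q).
LSL: p² = 2 + d² − 2cos(α−β) + 2d(sin α − sin β) = 1.521533; p = √p² = 1.233504; φ = atan2(cos β − cos α, d + sin α − sin β) = -3.118633 rad; t = (φ − α) mod 2π = 4.867643 rad, q = (β − φ) mod 2π = 4.850350 rad → L = 5.47·(4.867643 + 1.233504 + 4.850350) = 5.47·10.951498 = 59.904693 m
RSR: p² = 2 + d² − 2cos(α−β) + 2d(sin β − sin α) = 7.418280; p = √p² = 2.723652; φ = atan2(cos α − cos β, d − sin α + sin β) = 0.010398 rad; t = (α − φ) mod 2π = 4.569697 rad, q = (φ − β) mod 2π = 4.561865 rad → L = 5.47·(4.569697 + 2.723652 + 4.561865) = 5.47·11.855215 = 64.848023 m
LSR: p² = d² − 2 + 2cos(α−β) + 2d(sin α + sin β) = -3.365604 < 0 → infeasible
RSL: p² = d² − 2 + 2cos(α−β) − 2d(sin α + sin β) = -3.353139 < 0 → infeasible
RLR: c = (6 − d² + 2cos(α−β) + 2d(sin α − sin β))/8 = 0.072715; p = 2π − arccos c = 4.785168 rad; φ = atan2(cos α − cos β, d − sin α + sin β) = 0.010398 rad; t = (α − φ + p/2) mod 2π = 0.679096 rad, q = (α − β − t + p) mod 2π = 0.671264 rad → L = 5.47·(0.679096 + 4.785168 + 0.671264) = 5.47·6.135529 = 33.561341 m
LRL: c = (6 − d² + 2cos(α−β) − 2d(sin α − sin β))/8 = 0.809808; p = 2π − arccos c = 5.656214 rad; φ = atan2(cos β − cos α, d + sin α − sin β) = -3.118633 rad; t = (φ − α + p/2) mod 2π = 1.412565 rad, q = (β − α − t + p) mod 2π = 1.395272 rad → L = 5.47·(1.412565 + 5.656214 + 1.395272) = 5.47·8.464051 = 46.298361 m
Shortest: RLR with L = 33.561341 m ≈ 33.5613 m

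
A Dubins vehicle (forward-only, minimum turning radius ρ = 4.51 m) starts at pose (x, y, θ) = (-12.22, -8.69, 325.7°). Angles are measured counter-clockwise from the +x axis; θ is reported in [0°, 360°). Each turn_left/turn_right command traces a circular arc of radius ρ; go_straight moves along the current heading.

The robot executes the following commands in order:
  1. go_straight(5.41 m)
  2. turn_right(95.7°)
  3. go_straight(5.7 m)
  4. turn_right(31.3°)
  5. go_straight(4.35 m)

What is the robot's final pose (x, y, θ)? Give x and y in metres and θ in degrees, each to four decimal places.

set_pose: (x, y, θ) = (-12.2200, -8.6900, 325.7000°), ρ = 4.51
go_straight(5.41): x += 5.41·cos θ, y += 5.41·sin θ → (-7.7508, -11.7387, 325.7000°)
turn_right(95.7°): centre at ρ to the right, rotate −95.7° → (-6.8375, -18.3634, 230.0000°)
go_straight(5.7): x += 5.7·cos θ, y += 5.7·sin θ → (-10.5013, -22.7298, 230.0000°)
turn_right(31.3°): centre at ρ to the right, rotate −31.3° → (-12.5102, -24.1028, 198.7000°)
go_straight(4.35): x += 4.35·cos θ, y += 4.35·sin θ → (-16.6306, -25.4974, 198.7000°)

(-16.6306, -25.4974, 198.7000°)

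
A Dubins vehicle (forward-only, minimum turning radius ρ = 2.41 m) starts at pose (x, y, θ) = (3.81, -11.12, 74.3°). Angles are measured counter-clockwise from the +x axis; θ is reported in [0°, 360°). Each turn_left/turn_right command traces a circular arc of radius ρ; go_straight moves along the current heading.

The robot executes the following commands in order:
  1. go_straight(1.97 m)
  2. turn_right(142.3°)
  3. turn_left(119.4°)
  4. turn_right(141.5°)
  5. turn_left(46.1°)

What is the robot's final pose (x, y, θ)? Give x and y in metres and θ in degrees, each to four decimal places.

(18.0450, -12.8192, 316.0000°)

set_pose: (x, y, θ) = (3.8100, -11.1200, 74.3000°), ρ = 2.41
go_straight(1.97): x += 1.97·cos θ, y += 1.97·sin θ → (4.3431, -9.2235, 74.3000°)
turn_right(142.3°): centre at ρ to the right, rotate −142.3° → (8.8977, -8.9728, -68.0000° ≡ 292.0000°)
turn_left(119.4°): centre at ρ to the left, rotate +119.4° → (13.0157, -9.5736, 411.4000° ≡ 51.4000°)
turn_right(141.5°): centre at ρ to the right, rotate −141.5° → (17.3091, -11.0813, -90.1000° ≡ 269.9000°)
turn_left(46.1°): centre at ρ to the left, rotate +46.1° → (18.0450, -12.8192, 316.0000°)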